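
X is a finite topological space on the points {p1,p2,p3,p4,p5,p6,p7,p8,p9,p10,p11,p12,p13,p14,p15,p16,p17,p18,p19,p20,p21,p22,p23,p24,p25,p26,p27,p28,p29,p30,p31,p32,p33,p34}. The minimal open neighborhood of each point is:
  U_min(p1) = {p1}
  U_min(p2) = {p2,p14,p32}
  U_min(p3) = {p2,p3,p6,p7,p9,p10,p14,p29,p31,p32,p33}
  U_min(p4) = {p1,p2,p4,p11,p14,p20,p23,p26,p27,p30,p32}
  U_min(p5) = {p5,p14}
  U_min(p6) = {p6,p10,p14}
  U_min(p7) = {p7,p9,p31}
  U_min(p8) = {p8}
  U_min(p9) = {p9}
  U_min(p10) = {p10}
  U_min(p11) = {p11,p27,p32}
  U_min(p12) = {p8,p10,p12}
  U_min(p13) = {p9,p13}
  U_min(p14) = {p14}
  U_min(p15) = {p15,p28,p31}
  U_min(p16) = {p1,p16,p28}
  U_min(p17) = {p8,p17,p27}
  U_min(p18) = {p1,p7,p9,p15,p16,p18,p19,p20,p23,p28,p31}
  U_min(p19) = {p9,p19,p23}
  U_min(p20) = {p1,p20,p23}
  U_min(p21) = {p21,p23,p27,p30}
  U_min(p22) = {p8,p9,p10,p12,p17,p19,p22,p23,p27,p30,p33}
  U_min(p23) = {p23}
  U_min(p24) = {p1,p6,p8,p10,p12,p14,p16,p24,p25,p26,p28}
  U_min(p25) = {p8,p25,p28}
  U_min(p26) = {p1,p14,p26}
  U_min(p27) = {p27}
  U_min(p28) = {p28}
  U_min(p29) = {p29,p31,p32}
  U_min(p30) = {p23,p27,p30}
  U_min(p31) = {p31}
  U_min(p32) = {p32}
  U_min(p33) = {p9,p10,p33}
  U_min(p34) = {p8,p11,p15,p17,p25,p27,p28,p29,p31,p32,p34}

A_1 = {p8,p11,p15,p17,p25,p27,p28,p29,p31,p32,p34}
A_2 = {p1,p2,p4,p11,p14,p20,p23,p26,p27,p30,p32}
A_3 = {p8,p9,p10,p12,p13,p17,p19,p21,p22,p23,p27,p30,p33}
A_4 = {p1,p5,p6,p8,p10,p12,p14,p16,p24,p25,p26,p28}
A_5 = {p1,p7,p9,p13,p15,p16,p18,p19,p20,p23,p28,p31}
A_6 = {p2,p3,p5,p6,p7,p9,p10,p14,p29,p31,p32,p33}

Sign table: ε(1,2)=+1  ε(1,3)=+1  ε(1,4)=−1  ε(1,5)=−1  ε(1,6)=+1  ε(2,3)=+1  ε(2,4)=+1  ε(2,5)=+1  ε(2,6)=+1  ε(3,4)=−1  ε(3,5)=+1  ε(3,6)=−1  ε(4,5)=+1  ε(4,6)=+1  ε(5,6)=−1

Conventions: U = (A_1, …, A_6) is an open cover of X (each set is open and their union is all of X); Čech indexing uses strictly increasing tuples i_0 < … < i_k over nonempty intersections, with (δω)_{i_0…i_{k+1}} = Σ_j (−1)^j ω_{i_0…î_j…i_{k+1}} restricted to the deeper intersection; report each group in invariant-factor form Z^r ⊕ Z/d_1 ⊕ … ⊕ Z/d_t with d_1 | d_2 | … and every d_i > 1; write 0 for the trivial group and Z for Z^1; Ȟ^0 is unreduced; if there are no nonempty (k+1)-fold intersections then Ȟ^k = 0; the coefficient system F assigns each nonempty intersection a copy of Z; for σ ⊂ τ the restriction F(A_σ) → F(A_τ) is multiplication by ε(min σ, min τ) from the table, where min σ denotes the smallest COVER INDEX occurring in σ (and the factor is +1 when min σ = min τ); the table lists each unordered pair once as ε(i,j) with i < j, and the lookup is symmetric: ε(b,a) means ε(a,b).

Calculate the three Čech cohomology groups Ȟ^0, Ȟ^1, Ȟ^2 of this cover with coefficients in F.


Ȟ^0 ≅ 0, Ȟ^1 ≅ Z/2 and Ȟ^2 ≅ Z

nonempty overlaps:
  A12={p11,p27,p32} A13={p8,p17,p27} A14={p8,p25,p28} A15={p15,p28,p31} A16={p29,p31,p32} A23={p23,p27,p30} A24={p1,p14,p26} A25={p1,p20,p23} A26={p2,p14,p32} A34={p8,p10,p12} A35={p9,p13,p19,p23} A36={p9,p10,p33} A45={p1,p16,p28} A46={p5,p6,p10,p14} A56={p7,p9,p31}
  A123={p27} A126={p32} A134={p8} A145={p28} A156={p31} A235={p23} A245={p1} A246={p14} A346={p10} A356={p9}
C dims 6,15,10; δ0: rk 6, SNF 1^5·2; δ1: rk 9, SNF 1^9
degree 0: 6−6−0 = 0 → Ȟ^0 ≅ 0
degree 1: 15−9−6 = 0 plus torsion [2] → Ȟ^1 ≅ Z/2
degree 2: 10−0−9 = 1 → Ȟ^2 ≅ Z


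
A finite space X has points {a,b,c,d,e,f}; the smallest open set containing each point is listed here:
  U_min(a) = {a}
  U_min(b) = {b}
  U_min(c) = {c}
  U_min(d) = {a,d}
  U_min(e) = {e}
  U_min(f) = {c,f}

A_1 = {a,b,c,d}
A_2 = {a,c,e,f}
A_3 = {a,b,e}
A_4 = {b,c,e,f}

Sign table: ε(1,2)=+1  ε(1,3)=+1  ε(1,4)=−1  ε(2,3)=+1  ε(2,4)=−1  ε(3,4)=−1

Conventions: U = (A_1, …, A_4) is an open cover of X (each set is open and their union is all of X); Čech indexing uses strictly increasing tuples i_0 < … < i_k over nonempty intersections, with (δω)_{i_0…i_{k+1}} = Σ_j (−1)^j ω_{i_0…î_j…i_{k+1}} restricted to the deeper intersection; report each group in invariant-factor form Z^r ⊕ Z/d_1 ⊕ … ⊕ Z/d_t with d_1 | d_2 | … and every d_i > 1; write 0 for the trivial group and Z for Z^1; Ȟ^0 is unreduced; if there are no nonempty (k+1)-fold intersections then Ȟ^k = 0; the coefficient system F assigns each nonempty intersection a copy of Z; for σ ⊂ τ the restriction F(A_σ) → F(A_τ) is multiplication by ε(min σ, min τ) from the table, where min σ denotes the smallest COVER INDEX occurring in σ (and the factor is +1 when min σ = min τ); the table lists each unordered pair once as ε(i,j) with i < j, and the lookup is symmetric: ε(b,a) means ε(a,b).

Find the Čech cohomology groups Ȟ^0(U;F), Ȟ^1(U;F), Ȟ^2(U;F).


nonempty intersections:
  A12={a,c} A13={a,b} A14={b,c} A23={a,e} A24={c,e,f} A34={b,e}
  A123={a} A124={c} A134={b} A234={e}
C dims 4,6,4; δ0: rk 3, SNF 1^3; δ1: rk 3, SNF 1^3
Ȟ^0: (4−3)−0=1 ⇒ Z
Ȟ^1: (6−3)−3=0 ⇒ 0
Ȟ^2: (4−0)−3=1 ⇒ Z

Ȟ^0 = Z, Ȟ^1 = 0, Ȟ^2 = Z


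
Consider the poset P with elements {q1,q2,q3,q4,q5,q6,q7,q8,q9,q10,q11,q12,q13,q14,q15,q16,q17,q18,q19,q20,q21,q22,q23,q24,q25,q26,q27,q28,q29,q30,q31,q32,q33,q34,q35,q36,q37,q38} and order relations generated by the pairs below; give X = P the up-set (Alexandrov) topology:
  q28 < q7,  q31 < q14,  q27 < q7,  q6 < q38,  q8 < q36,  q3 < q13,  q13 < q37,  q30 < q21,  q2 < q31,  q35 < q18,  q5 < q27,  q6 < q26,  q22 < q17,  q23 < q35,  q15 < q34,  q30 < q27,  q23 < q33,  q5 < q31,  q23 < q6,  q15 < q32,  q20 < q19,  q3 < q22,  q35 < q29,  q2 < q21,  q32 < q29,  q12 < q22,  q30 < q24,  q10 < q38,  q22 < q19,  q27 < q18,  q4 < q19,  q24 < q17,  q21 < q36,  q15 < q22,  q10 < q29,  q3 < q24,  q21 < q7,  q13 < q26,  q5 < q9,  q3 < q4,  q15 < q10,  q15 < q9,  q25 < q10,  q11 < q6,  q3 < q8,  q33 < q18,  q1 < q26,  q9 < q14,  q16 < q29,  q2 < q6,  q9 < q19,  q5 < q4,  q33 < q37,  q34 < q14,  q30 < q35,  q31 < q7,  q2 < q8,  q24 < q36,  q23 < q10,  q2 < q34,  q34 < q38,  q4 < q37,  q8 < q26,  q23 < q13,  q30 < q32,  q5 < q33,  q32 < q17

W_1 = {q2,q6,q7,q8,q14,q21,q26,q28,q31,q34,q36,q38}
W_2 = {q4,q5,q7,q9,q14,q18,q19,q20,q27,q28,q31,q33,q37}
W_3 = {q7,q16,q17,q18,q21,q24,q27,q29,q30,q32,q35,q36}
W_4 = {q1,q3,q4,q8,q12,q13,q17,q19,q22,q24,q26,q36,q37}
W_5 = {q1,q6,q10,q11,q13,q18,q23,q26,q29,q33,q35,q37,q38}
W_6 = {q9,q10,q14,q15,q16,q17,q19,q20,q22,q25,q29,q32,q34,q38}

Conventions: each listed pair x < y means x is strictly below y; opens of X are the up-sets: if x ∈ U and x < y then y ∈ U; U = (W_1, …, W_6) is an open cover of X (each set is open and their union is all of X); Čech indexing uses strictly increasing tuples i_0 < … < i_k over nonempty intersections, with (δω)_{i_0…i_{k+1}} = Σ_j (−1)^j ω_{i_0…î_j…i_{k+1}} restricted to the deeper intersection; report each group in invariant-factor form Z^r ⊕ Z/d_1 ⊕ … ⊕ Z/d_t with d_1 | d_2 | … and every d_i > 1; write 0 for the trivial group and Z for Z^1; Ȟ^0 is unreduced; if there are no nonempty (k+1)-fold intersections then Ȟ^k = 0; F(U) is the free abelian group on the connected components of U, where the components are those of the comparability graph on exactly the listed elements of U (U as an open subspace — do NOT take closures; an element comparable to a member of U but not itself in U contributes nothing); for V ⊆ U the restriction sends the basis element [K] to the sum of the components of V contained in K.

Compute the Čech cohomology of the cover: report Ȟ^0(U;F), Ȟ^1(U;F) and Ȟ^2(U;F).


Ȟ^0(U;F) ≅ Z, Ȟ^1(U;F) ≅ 0 and Ȟ^2(U;F) ≅ Z/2

intersection data:
  W12={q7,q14,q28,q31} W13={q7,q21,q36} W14={q8,q26,q36} W15={q6,q26,q38} W16={q14,q34,q38} W23={q7,q18,q27} W24={q4,q19,q37} W25={q18,q33,q37} W26={q9,q14,q19,q20} W34={q17,q24,q36} W35={q18,q29,q35} W36={q16,q17,q29,q32} W45={q1,q13,q26,q37} W46={q17,q19,q22} W56={q10,q29,q38}
  W123={q7} W126={q14} W134={q36} W145={q26} W156={q38} W235={q18} W245={q37} W246={q19} W346={q17} W356={q29}
components per intersection:
  W1: {q2,q6,q7,q8,q14,q21,q26,q28,q31,q34,q36,q38}
  W2: {q4,q5,q7,q9,q14,q18,q19,q20,q27,q28,q31,q33,q37}
  W3: {q7,q16,q17,q18,q21,q24,q27,q29,q30,q32,q35,q36}
  W4: {q1,q3,q4,q8,q12,q13,q17,q19,q22,q24,q26,q36,q37}
  W5: {q1,q6,q10,q11,q13,q18,q23,q26,q29,q33,q35,q37,q38}
  W6: {q9,q10,q14,q15,q16,q17,q19,q20,q22,q25,q29,q32,q34,q38}
  W12: {q7,q14,q28,q31}
  W13: {q7,q21,q36}
  W14: {q8,q26,q36}
  W15: {q6,q26,q38}
  W16: {q14,q34,q38}
  W23: {q7,q18,q27}
  W24: {q4,q19,q37}
  W25: {q18,q33,q37}
  W26: {q9,q14,q19,q20}
  W34: {q17,q24,q36}
  W35: {q18,q29,q35}
  W36: {q16,q17,q29,q32}
  W45: {q1,q13,q26,q37}
  W46: {q17,q19,q22}
  W56: {q10,q29,q38}
  W123: {q7}
  W126: {q14}
  W134: {q36}
  W145: {q26}
  W156: {q38}
  W235: {q18}
  W245: {q37}
  W246: {q19}
  W346: {q17}
  W356: {q29}
C dims 6,15,10; δ0: rk 5, SNF 1^5; δ1: rk 10, SNF 1^9·2
Ȟ^0 = (6 − 5) − 0 = 1, so Ȟ^0 ≅ Z
Ȟ^1 = (15 − 10) − 5 = 0, so Ȟ^1 ≅ 0
Ȟ^2 = (10 − 0) − 10 = 0 plus torsion [2], so Ȟ^2 ≅ Z/2


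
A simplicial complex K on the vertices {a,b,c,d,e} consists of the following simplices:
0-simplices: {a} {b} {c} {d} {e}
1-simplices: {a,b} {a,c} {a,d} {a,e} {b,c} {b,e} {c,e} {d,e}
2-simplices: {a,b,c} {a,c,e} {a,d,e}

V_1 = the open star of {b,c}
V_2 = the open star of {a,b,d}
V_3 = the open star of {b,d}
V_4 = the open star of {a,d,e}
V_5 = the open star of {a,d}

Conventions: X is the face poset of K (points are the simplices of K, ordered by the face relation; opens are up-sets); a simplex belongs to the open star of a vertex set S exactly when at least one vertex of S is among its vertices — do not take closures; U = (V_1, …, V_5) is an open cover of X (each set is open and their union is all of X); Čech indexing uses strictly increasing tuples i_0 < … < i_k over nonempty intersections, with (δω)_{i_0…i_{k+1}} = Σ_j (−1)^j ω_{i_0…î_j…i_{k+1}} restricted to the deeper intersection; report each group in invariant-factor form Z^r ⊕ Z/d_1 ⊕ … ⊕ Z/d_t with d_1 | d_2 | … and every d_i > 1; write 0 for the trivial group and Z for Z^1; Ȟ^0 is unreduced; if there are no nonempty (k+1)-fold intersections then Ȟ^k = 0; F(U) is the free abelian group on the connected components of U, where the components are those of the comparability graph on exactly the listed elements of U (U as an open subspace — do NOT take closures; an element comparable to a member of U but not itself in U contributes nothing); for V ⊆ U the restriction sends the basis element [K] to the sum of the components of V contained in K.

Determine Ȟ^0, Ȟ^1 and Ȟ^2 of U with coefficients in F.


Ȟ^0(U;F) ≅ Z; Ȟ^1(U;F) ≅ Z; Ȟ^2(U;F) ≅ 0

nerve simplices:
  V1={{b},{c},{a,b},{a,c},{b,c},{b,e},{c,e},{a,b,c},{a,c,e}} V2={{a},{b},{d},{a,b},{a,c},{a,d},{a,e},{b,c},{b,e},{d,e},{a,b,c},{a,c,e},{a,d,e}} V3={{b},{d},{a,b},{a,d},{b,c},{b,e},{d,e},{a,b,c},{a,d,e}} V4={{a},{d},{e},{a,b},{a,c},{a,d},{a,e},{b,e},{c,e},{d,e},{a,b,c},{a,c,e},{a,d,e}} V5={{a},{d},{a,b},{a,c},{a,d},{a,e},{d,e},{a,b,c},{a,c,e},{a,d,e}}
  V12={{b},{a,b},{a,c},{b,c},{b,e},{a,b,c},{a,c,e}} V13={{b},{a,b},{b,c},{b,e},{a,b,c}} V14={{a,b},{a,c},{b,e},{c,e},{a,b,c},{a,c,e}} V15={{a,b},{a,c},{a,b,c},{a,c,e}} V23={{b},{d},{a,b},{a,d},{b,c},{b,e},{d,e},{a,b,c},{a,d,e}} V24={{a},{d},{a,b},{a,c},{a,d},{a,e},{b,e},{d,e},{a,b,c},{a,c,e},{a,d,e}} V25={{a},{d},{a,b},{a,c},{a,d},{a,e},{d,e},{a,b,c},{a,c,e},{a,d,e}} V34={{d},{a,b},{a,d},{b,e},{d,e},{a,b,c},{a,d,e}} V35={{d},{a,b},{a,d},{d,e},{a,b,c},{a,d,e}} V45={{a},{d},{a,b},{a,c},{a,d},{a,e},{d,e},{a,b,c},{a,c,e},{a,d,e}}
  V123={{b},{a,b},{b,c},{b,e},{a,b,c}} V124={{a,b},{a,c},{b,e},{a,b,c},{a,c,e}} V125={{a,b},{a,c},{a,b,c},{a,c,e}} V134={{a,b},{b,e},{a,b,c}} V135={{a,b},{a,b,c}} V145={{a,b},{a,c},{a,b,c},{a,c,e}} V234={{d},{a,b},{a,d},{b,e},{d,e},{a,b,c},{a,d,e}} V235={{d},{a,b},{a,d},{d,e},{a,b,c},{a,d,e}} V245={{a},{d},{a,b},{a,c},{a,d},{a,e},{d,e},{a,b,c},{a,c,e},{a,d,e}} V345={{d},{a,b},{a,d},{d,e},{a,b,c},{a,d,e}}
  V1234={{a,b},{b,e},{a,b,c}} V1235={{a,b},{a,b,c}} V1245={{a,b},{a,c},{a,b,c},{a,c,e}} V1345={{a,b},{a,b,c}} V2345={{d},{a,b},{a,d},{d,e},{a,b,c},{a,d,e}}
  V12345={{a,b},{a,b,c}}
components per intersection:
  V1: {{b},{c},{a,b},{a,c},{b,c},{b,e},{c,e},{a,b,c},{a,c,e}}
  V2: {{a},{b},{d},{a,b},{a,c},{a,d},{a,e},{b,c},{b,e},{d,e},{a,b,c},{a,c,e},{a,d,e}}
  V3: {{b},{a,b},{b,c},{b,e},{a,b,c}} {{d},{a,d},{d,e},{a,d,e}}
  V4: {{a},{d},{e},{a,b},{a,c},{a,d},{a,e},{b,e},{c,e},{d,e},{a,b,c},{a,c,e},{a,d,e}}
  V5: {{a},{d},{a,b},{a,c},{a,d},{a,e},{d,e},{a,b,c},{a,c,e},{a,d,e}}
  V12: {{b},{a,b},{a,c},{b,c},{b,e},{a,b,c},{a,c,e}}
  V13: {{b},{a,b},{b,c},{b,e},{a,b,c}}
  V14: {{a,b},{a,c},{c,e},{a,b,c},{a,c,e}} {{b,e}}
  V15: {{a,b},{a,c},{a,b,c},{a,c,e}}
  V23: {{b},{a,b},{b,c},{b,e},{a,b,c}} {{d},{a,d},{d,e},{a,d,e}}
  V24: {{a},{d},{a,b},{a,c},{a,d},{a,e},{d,e},{a,b,c},{a,c,e},{a,d,e}} {{b,e}}
  V25: {{a},{d},{a,b},{a,c},{a,d},{a,e},{d,e},{a,b,c},{a,c,e},{a,d,e}}
  V34: {{d},{a,d},{d,e},{a,d,e}} {{a,b},{a,b,c}} {{b,e}}
  V35: {{d},{a,d},{d,e},{a,d,e}} {{a,b},{a,b,c}}
  V45: {{a},{d},{a,b},{a,c},{a,d},{a,e},{d,e},{a,b,c},{a,c,e},{a,d,e}}
  V123: {{b},{a,b},{b,c},{b,e},{a,b,c}}
  V124: {{a,b},{a,c},{a,b,c},{a,c,e}} {{b,e}}
  V125: {{a,b},{a,c},{a,b,c},{a,c,e}}
  V134: {{a,b},{a,b,c}} {{b,e}}
  V135: {{a,b},{a,b,c}}
  V145: {{a,b},{a,c},{a,b,c},{a,c,e}}
  V234: {{d},{a,d},{d,e},{a,d,e}} {{a,b},{a,b,c}} {{b,e}}
  V235: {{d},{a,d},{d,e},{a,d,e}} {{a,b},{a,b,c}}
  V245: {{a},{d},{a,b},{a,c},{a,d},{a,e},{d,e},{a,b,c},{a,c,e},{a,d,e}}
  V345: {{d},{a,d},{d,e},{a,d,e}} {{a,b},{a,b,c}}
  V1234: {{a,b},{a,b,c}} {{b,e}}
  V1235: {{a,b},{a,b,c}}
  V1245: {{a,b},{a,c},{a,b,c},{a,c,e}}
  V1345: {{a,b},{a,b,c}}
  V2345: {{d},{a,d},{d,e},{a,d,e}} {{a,b},{a,b,c}}
  V12345: {{a,b},{a,b,c}}
C dims 6,16,16,7; δ0: rk 5, SNF 1^5; δ1: rk 10, SNF 1^10; δ2: rk 6, SNF 1^6
degree 0: 6−5−0 = 1 → Ȟ^0 ≅ Z
degree 1: 16−10−5 = 1 → Ȟ^1 ≅ Z
degree 2: 16−6−10 = 0 → Ȟ^2 ≅ 0


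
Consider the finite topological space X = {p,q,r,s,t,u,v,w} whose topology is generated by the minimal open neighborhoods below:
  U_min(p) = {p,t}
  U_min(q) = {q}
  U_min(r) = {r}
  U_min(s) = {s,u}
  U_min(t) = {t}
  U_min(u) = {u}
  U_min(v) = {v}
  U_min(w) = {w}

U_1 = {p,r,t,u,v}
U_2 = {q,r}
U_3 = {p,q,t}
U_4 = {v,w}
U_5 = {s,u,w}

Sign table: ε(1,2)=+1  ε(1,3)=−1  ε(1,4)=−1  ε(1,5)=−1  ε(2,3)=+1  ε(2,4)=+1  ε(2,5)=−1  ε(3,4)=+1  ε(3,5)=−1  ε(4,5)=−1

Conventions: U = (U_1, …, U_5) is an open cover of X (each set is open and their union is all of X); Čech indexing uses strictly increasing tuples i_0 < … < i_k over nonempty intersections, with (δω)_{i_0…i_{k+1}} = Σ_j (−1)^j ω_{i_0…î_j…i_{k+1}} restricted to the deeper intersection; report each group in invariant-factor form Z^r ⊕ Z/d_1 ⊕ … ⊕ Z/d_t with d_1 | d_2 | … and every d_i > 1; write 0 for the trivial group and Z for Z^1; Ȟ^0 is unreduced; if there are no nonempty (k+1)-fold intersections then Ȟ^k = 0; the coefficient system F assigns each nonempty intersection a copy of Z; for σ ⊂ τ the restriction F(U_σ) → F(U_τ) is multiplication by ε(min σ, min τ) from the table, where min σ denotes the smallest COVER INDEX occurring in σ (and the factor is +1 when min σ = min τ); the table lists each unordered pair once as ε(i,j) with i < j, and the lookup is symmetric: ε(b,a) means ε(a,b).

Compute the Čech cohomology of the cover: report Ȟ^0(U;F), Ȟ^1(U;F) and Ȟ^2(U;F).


Ȟ^0 ≅ 0, Ȟ^1 ≅ Z ⊕ Z/2 and Ȟ^2 ≅ 0

intersection data:
  U12={r} U13={p,t} U14={v} U15={u} U23={q} U45={w}
C dims 5,6; δ0: rk 5, SNF 1^4·2
Ȟ^0 = (5 − 5) − 0 = 0, so Ȟ^0 ≅ 0
Ȟ^1 = (6 − 0) − 5 = 1 plus torsion [2], so Ȟ^1 ≅ Z ⊕ Z/2
Ȟ^2 = (0 − 0) − 0 = 0, so Ȟ^2 ≅ 0


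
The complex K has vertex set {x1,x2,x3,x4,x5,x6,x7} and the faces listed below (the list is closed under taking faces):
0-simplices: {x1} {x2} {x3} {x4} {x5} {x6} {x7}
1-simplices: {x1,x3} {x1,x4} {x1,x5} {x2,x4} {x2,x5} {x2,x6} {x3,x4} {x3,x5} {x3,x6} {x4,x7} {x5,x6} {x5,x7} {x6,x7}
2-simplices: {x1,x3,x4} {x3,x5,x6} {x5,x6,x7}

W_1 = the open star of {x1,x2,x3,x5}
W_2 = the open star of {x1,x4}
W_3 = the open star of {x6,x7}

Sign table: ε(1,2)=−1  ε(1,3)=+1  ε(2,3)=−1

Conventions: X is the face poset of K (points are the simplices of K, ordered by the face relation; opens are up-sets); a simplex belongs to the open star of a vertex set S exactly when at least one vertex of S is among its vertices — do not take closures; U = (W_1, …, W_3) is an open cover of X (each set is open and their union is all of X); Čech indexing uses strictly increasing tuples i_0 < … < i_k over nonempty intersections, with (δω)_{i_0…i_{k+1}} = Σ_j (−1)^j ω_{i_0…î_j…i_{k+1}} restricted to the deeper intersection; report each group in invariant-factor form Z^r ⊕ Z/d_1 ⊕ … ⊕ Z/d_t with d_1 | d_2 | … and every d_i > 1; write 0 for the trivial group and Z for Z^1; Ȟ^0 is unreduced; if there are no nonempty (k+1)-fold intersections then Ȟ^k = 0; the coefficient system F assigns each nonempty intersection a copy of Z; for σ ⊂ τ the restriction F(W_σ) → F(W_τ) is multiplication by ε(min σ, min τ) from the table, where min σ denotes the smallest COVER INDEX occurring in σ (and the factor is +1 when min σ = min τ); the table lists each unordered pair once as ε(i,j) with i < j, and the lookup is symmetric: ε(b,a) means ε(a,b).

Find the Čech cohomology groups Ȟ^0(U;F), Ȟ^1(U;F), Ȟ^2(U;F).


cover nerve:
  W1={{x1},{x2},{x3},{x5},{x1,x3},{x1,x4},{x1,x5},{x2,x4},{x2,x5},{x2,x6},{x3,x4},{x3,x5},{x3,x6},{x5,x6},{x5,x7},{x1,x3,x4},{x3,x5,x6},{x5,x6,x7}} W2={{x1},{x4},{x1,x3},{x1,x4},{x1,x5},{x2,x4},{x3,x4},{x4,x7},{x1,x3,x4}} W3={{x6},{x7},{x2,x6},{x3,x6},{x4,x7},{x5,x6},{x5,x7},{x6,x7},{x3,x5,x6},{x5,x6,x7}}
  W12={{x1},{x1,x3},{x1,x4},{x1,x5},{x2,x4},{x3,x4},{x1,x3,x4}} W13={{x2,x6},{x3,x6},{x5,x6},{x5,x7},{x3,x5,x6},{x5,x6,x7}} W23={{x4,x7}}
C dims 3,3; δ0: rk 2, SNF 1^2
Ȟ^0: (3−2)−0=1 ⇒ Z
Ȟ^1: (3−0)−2=1 ⇒ Z
Ȟ^2: (0−0)−0=0 ⇒ 0

Ȟ^0 = Z,  Ȟ^1 = Z,  Ȟ^2 = 0


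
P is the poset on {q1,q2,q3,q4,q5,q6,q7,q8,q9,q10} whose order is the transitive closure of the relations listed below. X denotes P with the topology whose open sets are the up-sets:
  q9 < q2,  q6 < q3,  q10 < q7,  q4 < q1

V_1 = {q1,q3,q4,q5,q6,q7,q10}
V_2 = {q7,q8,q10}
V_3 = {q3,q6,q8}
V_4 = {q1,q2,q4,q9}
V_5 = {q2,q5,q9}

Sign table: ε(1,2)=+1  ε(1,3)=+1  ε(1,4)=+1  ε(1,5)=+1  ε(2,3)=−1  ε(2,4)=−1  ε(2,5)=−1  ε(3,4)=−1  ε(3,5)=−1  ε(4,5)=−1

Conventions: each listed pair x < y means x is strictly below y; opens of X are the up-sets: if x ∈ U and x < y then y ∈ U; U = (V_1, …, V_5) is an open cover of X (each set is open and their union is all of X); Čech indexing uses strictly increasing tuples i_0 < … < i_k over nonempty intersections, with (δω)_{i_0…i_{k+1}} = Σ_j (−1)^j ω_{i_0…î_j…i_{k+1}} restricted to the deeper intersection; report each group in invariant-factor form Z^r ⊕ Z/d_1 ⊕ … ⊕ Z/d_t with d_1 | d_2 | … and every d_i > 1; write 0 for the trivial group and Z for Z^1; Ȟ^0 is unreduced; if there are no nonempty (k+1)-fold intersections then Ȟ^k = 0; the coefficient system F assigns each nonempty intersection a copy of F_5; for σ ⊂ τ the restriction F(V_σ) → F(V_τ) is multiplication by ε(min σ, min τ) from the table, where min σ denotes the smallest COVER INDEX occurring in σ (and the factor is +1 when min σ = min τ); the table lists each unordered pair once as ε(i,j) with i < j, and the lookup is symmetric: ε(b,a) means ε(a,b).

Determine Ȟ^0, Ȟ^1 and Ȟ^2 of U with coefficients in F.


Ȟ^0(U;F) ≅ 0; Ȟ^1(U;F) ≅ Z/5; Ȟ^2(U;F) ≅ 0

nerve simplices:
  V12={q7,q10} V13={q3,q6} V14={q1,q4} V15={q5} V23={q8} V45={q2,q9}
C dims 5,6; δ0: rk_F5 5
degree 0: 5−5−0 = 0 → Ȟ^0 ≅ 0
degree 1: 6−0−5 = 1 → Ȟ^1 ≅ Z/5
degree 2: 0−0−0 = 0 → Ȟ^2 ≅ 0


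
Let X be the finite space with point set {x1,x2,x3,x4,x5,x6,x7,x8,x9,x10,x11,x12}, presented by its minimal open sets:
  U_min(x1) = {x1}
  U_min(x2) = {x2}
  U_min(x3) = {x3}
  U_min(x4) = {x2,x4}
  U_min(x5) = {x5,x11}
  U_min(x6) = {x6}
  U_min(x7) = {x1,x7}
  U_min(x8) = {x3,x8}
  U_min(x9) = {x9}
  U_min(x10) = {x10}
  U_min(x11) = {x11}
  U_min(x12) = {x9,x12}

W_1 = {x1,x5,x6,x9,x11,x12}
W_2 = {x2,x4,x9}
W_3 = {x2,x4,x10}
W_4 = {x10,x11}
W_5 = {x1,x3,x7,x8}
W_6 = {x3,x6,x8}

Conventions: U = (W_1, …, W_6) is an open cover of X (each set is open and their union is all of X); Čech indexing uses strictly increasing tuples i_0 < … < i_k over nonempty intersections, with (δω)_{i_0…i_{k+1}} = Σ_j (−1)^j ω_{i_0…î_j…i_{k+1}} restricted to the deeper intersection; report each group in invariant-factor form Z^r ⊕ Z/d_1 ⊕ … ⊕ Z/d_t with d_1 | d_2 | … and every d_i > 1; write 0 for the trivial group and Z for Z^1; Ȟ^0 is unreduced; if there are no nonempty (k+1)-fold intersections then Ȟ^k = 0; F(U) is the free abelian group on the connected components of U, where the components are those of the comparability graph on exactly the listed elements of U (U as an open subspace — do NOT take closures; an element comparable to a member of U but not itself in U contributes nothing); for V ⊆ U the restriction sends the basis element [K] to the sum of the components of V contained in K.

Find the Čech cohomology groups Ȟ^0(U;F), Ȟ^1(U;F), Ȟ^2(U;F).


intersection data:
  W12={x9} W14={x11} W15={x1} W16={x6} W23={x2,x4} W34={x10} W56={x3,x8}
components per intersection:
  W1: {x1} {x5,x11} {x6} {x9,x12}
  W2: {x2,x4} {x9}
  W3: {x2,x4} {x10}
  W4: {x10} {x11}
  W5: {x1,x7} {x3,x8}
  W6: {x3,x8} {x6}
  W12: {x9}
  W14: {x11}
  W15: {x1}
  W16: {x6}
  W23: {x2,x4}
  W34: {x10}
  W56: {x3,x8}
C dims 14,7; δ0: rk 7, SNF 1^7
Ȟ^0 = (14 − 7) − 0 = 7, so Ȟ^0 ≅ Z^7
Ȟ^1 = (7 − 0) − 7 = 0, so Ȟ^1 ≅ 0
Ȟ^2 = (0 − 0) − 0 = 0, so Ȟ^2 ≅ 0

Ȟ^0(U;F) ≅ Z^7, Ȟ^1(U;F) ≅ 0 and Ȟ^2(U;F) ≅ 0


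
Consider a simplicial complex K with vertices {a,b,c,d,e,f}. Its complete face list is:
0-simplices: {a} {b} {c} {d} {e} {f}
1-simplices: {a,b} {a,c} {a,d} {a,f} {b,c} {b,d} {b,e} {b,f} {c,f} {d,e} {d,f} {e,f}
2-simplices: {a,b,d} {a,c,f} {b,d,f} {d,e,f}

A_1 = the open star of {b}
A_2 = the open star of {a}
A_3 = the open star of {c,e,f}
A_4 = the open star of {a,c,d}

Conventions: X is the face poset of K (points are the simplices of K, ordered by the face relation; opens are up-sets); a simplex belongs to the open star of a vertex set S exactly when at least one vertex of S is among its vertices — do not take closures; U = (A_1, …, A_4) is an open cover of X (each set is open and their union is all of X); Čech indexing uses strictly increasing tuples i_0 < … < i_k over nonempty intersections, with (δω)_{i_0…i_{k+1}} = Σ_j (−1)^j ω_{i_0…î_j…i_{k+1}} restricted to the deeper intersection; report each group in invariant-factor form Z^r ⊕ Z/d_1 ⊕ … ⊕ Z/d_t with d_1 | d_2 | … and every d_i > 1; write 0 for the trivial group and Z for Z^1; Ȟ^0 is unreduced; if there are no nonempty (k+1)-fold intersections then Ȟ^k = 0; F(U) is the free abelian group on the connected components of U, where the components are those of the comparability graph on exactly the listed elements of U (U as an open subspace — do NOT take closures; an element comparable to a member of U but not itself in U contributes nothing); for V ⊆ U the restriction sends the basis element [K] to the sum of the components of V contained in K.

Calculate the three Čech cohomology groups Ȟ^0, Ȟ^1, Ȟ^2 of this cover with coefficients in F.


nerve simplices:
  A1={{b},{a,b},{b,c},{b,d},{b,e},{b,f},{a,b,d},{b,d,f}} A2={{a},{a,b},{a,c},{a,d},{a,f},{a,b,d},{a,c,f}} A3={{c},{e},{f},{a,c},{a,f},{b,c},{b,e},{b,f},{c,f},{d,e},{d,f},{e,f},{a,c,f},{b,d,f},{d,e,f}} A4={{a},{c},{d},{a,b},{a,c},{a,d},{a,f},{b,c},{b,d},{c,f},{d,e},{d,f},{a,b,d},{a,c,f},{b,d,f},{d,e,f}}
  A12={{a,b},{a,b,d}} A13={{b,c},{b,e},{b,f},{b,d,f}} A14={{a,b},{b,c},{b,d},{a,b,d},{b,d,f}} A23={{a,c},{a,f},{a,c,f}} A24={{a},{a,b},{a,c},{a,d},{a,f},{a,b,d},{a,c,f}} A34={{c},{a,c},{a,f},{b,c},{c,f},{d,e},{d,f},{a,c,f},{b,d,f},{d,e,f}}
  A124={{a,b},{a,b,d}} A134={{b,c},{b,d,f}} A234={{a,c},{a,f},{a,c,f}}
components per intersection:
  A1: {{b},{a,b},{b,c},{b,d},{b,e},{b,f},{a,b,d},{b,d,f}}
  A2: {{a},{a,b},{a,c},{a,d},{a,f},{a,b,d},{a,c,f}}
  A3: {{c},{e},{f},{a,c},{a,f},{b,c},{b,e},{b,f},{c,f},{d,e},{d,f},{e,f},{a,c,f},{b,d,f},{d,e,f}}
  A4: {{a},{c},{d},{a,b},{a,c},{a,d},{a,f},{b,c},{b,d},{c,f},{d,e},{d,f},{a,b,d},{a,c,f},{b,d,f},{d,e,f}}
  A12: {{a,b},{a,b,d}}
  A13: {{b,c}} {{b,e}} {{b,f},{b,d,f}}
  A14: {{a,b},{b,d},{a,b,d},{b,d,f}} {{b,c}}
  A23: {{a,c},{a,f},{a,c,f}}
  A24: {{a},{a,b},{a,c},{a,d},{a,f},{a,b,d},{a,c,f}}
  A34: {{c},{a,c},{a,f},{b,c},{c,f},{a,c,f}} {{d,e},{d,f},{b,d,f},{d,e,f}}
  A124: {{a,b},{a,b,d}}
  A134: {{b,c}} {{b,d,f}}
  A234: {{a,c},{a,f},{a,c,f}}
C dims 4,10,4; δ0: rk 3, SNF 1^3; δ1: rk 4, SNF 1^4
degree 0: 4−3−0 = 1 → Ȟ^0 ≅ Z
degree 1: 10−4−3 = 3 → Ȟ^1 ≅ Z^3
degree 2: 4−0−4 = 0 → Ȟ^2 ≅ 0

Ȟ^0 = Z, Ȟ^1 = Z^3, Ȟ^2 = 0


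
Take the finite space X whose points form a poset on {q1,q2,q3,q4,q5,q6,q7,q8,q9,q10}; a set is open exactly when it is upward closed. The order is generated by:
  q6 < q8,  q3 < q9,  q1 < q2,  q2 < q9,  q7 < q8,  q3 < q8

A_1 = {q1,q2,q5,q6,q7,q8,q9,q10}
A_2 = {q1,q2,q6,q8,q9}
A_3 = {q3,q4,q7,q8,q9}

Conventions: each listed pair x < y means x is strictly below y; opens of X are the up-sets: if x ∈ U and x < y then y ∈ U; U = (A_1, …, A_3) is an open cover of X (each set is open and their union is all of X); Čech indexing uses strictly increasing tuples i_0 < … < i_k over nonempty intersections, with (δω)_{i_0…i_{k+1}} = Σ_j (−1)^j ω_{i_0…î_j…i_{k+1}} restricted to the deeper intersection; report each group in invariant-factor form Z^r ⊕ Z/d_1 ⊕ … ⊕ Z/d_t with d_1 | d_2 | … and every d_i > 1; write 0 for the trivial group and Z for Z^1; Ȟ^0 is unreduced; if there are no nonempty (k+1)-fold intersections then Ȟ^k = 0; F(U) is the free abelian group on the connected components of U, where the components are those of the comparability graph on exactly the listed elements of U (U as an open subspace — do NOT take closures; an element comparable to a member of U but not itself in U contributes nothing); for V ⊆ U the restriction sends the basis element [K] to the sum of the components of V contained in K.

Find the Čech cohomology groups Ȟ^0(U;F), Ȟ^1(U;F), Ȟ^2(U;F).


Ȟ^0 = Z^4,  Ȟ^1 = 0,  Ȟ^2 = 0

nonempty overlaps:
  A12={q1,q2,q6,q8,q9} A13={q7,q8,q9} A23={q8,q9}
  A123={q8,q9}
components per intersection:
  A1: {q1,q2,q9} {q5} {q6,q7,q8} {q10}
  A2: {q1,q2,q9} {q6,q8}
  A3: {q3,q7,q8,q9} {q4}
  A12: {q1,q2,q9} {q6,q8}
  A13: {q7,q8} {q9}
  A23: {q8} {q9}
  A123: {q8} {q9}
C dims 8,6,2; δ0: rk 4, SNF 1^4; δ1: rk 2, SNF 1^2
degree 0: 8−4−0 = 4 → Ȟ^0 ≅ Z^4
degree 1: 6−2−4 = 0 → Ȟ^1 ≅ 0
degree 2: 2−0−2 = 0 → Ȟ^2 ≅ 0


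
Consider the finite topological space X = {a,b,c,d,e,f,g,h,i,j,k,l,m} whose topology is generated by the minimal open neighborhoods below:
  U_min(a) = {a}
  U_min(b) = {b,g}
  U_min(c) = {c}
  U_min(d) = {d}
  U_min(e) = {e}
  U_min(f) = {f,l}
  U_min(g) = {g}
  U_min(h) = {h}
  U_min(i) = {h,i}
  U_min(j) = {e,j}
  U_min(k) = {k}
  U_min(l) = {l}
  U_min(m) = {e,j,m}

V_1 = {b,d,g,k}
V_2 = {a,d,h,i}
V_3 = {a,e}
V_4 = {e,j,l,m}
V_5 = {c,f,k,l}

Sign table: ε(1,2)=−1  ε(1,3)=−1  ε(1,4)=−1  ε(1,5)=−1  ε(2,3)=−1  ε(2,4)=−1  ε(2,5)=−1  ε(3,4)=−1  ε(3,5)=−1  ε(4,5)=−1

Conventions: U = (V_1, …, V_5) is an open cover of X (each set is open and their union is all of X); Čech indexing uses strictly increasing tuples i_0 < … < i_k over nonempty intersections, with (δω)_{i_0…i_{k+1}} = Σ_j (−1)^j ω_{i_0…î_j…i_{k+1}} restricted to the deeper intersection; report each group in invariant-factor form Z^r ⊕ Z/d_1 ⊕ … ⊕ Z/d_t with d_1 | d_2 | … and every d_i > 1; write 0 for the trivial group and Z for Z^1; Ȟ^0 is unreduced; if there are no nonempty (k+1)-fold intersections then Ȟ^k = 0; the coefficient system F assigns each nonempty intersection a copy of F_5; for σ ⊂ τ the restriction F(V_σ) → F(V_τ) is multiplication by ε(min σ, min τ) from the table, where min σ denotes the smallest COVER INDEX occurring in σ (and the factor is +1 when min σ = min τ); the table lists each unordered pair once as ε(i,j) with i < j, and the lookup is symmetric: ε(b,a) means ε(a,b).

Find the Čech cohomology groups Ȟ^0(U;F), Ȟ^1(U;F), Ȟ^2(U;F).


cover nerve:
  V12={d} V15={k} V23={a} V34={e} V45={l}
C dims 5,5; δ0: rk_F5 5
Ȟ^0: (5−5)−0=0 ⇒ 0
Ȟ^1: (5−0)−5=0 ⇒ 0
Ȟ^2: (0−0)−0=0 ⇒ 0

Ȟ^0(U;F) ≅ 0, Ȟ^1(U;F) ≅ 0 and Ȟ^2(U;F) ≅ 0


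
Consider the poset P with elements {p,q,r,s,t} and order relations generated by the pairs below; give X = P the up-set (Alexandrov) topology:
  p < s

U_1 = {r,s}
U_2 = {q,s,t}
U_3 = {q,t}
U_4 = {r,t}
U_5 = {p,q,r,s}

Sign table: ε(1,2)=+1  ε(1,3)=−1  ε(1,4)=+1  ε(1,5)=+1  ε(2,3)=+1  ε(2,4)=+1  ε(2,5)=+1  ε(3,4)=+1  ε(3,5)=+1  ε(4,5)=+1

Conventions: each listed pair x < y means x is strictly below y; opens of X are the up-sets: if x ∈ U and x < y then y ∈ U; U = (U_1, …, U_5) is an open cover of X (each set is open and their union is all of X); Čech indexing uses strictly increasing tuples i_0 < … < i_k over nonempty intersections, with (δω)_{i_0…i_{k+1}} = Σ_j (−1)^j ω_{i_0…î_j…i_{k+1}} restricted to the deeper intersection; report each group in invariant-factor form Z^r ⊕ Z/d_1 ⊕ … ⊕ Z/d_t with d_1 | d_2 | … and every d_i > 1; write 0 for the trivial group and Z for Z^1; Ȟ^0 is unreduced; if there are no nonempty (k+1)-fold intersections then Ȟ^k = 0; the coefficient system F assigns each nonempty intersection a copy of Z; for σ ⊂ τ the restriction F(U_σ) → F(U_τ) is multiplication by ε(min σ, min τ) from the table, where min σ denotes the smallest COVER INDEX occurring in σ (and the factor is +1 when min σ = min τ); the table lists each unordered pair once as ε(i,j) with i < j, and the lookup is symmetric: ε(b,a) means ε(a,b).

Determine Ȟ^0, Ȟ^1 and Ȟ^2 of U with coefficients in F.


Ȟ^0(U;F) ≅ Z, Ȟ^1(U;F) ≅ Z, Ȟ^2(U;F) ≅ 0

nerve simplices:
  U12={s} U14={r} U15={r,s} U23={q,t} U24={t} U25={q,s} U34={t} U35={q} U45={r}
  U125={s} U145={r} U234={t} U235={q}
C dims 5,9,4; δ0: rk 4, SNF 1^4; δ1: rk 4, SNF 1^4
degree 0: 5−4−0 = 1 → Ȟ^0 ≅ Z
degree 1: 9−4−4 = 1 → Ȟ^1 ≅ Z
degree 2: 4−0−4 = 0 → Ȟ^2 ≅ 0


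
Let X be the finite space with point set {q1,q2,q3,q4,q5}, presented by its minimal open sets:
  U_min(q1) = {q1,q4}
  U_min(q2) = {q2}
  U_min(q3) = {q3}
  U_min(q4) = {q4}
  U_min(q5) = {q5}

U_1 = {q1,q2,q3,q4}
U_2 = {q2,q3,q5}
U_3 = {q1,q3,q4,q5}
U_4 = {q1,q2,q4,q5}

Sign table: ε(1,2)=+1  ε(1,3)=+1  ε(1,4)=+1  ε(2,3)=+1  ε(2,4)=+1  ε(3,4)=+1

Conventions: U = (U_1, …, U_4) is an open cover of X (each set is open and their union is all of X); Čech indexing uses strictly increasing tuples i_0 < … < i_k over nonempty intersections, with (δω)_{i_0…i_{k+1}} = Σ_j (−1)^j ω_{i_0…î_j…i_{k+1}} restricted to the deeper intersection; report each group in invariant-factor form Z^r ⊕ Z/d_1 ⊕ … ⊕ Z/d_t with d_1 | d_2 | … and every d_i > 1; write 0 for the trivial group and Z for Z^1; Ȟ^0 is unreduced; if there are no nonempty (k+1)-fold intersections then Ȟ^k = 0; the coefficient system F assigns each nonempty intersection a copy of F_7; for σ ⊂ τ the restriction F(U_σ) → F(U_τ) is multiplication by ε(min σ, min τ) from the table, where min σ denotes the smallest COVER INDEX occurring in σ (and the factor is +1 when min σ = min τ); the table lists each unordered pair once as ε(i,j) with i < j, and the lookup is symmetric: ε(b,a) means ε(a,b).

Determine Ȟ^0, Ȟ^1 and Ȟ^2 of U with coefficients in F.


Ȟ^0 ≅ Z/7, Ȟ^1 ≅ 0 and Ȟ^2 ≅ Z/7

cover nerve:
  U12={q2,q3} U13={q1,q3,q4} U14={q1,q2,q4} U23={q3,q5} U24={q2,q5} U34={q1,q4,q5}
  U123={q3} U124={q2} U134={q1,q4} U234={q5}
C dims 4,6,4; δ0: rk_F7 3; δ1: rk_F7 3
Ȟ^0: (4−3)−0=1 ⇒ Z/7
Ȟ^1: (6−3)−3=0 ⇒ 0
Ȟ^2: (4−0)−3=1 ⇒ Z/7


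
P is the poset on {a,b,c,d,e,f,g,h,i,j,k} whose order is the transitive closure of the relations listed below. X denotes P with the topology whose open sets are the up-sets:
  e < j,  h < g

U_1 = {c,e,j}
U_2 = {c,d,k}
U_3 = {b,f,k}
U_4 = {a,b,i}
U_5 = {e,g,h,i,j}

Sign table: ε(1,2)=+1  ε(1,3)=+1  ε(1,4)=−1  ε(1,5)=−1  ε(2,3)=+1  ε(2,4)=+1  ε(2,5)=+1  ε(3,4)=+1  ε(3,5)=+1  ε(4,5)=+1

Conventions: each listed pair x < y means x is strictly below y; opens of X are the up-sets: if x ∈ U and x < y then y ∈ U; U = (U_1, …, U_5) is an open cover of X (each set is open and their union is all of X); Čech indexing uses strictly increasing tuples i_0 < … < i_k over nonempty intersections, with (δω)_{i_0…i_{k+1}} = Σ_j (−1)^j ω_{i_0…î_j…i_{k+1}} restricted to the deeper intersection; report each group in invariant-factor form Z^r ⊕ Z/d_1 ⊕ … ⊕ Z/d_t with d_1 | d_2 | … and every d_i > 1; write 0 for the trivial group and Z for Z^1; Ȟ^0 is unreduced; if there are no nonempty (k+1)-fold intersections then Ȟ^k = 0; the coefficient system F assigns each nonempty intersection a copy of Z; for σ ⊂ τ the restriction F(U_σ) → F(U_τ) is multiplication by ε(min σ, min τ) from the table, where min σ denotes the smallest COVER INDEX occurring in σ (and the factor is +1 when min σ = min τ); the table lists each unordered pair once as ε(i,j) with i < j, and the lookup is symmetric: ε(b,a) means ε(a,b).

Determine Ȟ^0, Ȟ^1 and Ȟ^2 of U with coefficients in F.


Ȟ^0(U;F) ≅ 0, Ȟ^1(U;F) ≅ Z/2 and Ȟ^2(U;F) ≅ 0

nerve of the cover:
  U12={c} U15={e,j} U23={k} U34={b} U45={i}
C dims 5,5; δ0: rk 5, SNF 1^4·2
Ȟ^0 = (5 − 5) − 0 = 0, so Ȟ^0 ≅ 0
Ȟ^1 = (5 − 0) − 5 = 0 plus torsion [2], so Ȟ^1 ≅ Z/2
Ȟ^2 = (0 − 0) − 0 = 0, so Ȟ^2 ≅ 0


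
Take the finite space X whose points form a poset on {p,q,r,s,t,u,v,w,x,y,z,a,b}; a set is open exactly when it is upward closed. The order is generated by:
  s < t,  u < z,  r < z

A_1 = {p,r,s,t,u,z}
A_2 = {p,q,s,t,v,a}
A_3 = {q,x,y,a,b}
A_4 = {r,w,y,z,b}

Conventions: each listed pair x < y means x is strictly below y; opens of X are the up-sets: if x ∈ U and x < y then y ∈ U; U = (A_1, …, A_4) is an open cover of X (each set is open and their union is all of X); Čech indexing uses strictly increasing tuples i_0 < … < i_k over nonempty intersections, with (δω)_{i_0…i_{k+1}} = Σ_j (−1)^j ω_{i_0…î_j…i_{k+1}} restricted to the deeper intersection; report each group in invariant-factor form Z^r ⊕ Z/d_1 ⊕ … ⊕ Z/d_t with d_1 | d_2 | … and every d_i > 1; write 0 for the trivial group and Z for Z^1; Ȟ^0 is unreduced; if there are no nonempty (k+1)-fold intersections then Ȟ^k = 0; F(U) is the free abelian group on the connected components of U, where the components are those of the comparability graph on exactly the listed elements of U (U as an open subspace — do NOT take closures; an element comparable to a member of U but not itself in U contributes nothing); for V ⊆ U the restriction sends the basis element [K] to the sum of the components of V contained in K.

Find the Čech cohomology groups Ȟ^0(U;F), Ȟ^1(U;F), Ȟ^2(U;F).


Ȟ^0 = Z^10, Ȟ^1 = 0, Ȟ^2 = 0

nonempty overlaps:
  A12={p,s,t} A14={r,z} A23={q,a} A34={y,b}
components per intersection:
  A1: {p} {r,u,z} {s,t}
  A2: {p} {q} {s,t} {v} {a}
  A3: {q} {x} {y} {a} {b}
  A4: {r,z} {w} {y} {b}
  A12: {p} {s,t}
  A14: {r,z}
  A23: {q} {a}
  A34: {y} {b}
C dims 17,7; δ0: rk 7, SNF 1^7
degree 0: 17−7−0 = 10 → Ȟ^0 ≅ Z^10
degree 1: 7−0−7 = 0 → Ȟ^1 ≅ 0
degree 2: 0−0−0 = 0 → Ȟ^2 ≅ 0


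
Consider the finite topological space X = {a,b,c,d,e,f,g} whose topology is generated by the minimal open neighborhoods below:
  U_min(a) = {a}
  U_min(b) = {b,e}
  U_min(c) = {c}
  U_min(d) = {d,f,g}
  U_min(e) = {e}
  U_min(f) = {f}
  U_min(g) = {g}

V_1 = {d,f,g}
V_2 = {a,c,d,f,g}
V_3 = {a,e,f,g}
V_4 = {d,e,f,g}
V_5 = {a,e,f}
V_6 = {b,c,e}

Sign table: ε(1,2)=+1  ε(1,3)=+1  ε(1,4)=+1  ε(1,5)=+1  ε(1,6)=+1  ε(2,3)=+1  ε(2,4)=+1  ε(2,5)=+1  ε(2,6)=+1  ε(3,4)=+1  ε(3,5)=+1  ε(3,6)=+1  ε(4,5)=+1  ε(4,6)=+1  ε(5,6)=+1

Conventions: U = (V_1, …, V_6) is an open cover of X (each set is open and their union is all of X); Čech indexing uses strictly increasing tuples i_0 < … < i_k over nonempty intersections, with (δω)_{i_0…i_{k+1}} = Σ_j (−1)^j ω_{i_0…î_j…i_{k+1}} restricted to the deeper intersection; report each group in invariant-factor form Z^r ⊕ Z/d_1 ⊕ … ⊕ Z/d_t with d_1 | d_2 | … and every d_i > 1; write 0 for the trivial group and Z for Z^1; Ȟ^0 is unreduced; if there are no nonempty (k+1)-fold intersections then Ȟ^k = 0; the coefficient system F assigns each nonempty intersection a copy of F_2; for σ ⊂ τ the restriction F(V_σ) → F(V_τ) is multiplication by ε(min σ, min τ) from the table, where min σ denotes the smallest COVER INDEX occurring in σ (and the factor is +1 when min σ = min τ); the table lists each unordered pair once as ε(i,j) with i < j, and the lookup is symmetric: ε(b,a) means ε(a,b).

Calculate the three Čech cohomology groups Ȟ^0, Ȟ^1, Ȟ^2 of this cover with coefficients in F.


nerve simplices:
  V12={d,f,g} V13={f,g} V14={d,f,g} V15={f} V23={a,f,g} V24={d,f,g} V25={a,f} V26={c} V34={e,f,g} V35={a,e,f} V36={e} V45={e,f} V46={e} V56={e}
  V123={f,g} V124={d,f,g} V125={f} V134={f,g} V135={f} V145={f} V234={f,g} V235={a,f} V245={f} V345={e,f} V346={e} V356={e} V456={e}
  V1234={f,g} V1235={f} V1245={f} V1345={f} V2345={f} V3456={e}
  V12345={f}
C dims 6,14,13,6; δ0: rk_F2 5; δ1: rk_F2 8; δ2: rk_F2 5
degree 0: 6−5−0 = 1 → Ȟ^0 ≅ Z/2
degree 1: 14−8−5 = 1 → Ȟ^1 ≅ Z/2
degree 2: 13−5−8 = 0 → Ȟ^2 ≅ 0

Ȟ^0(U;F) ≅ Z/2,  Ȟ^1(U;F) ≅ Z/2,  Ȟ^2(U;F) ≅ 0


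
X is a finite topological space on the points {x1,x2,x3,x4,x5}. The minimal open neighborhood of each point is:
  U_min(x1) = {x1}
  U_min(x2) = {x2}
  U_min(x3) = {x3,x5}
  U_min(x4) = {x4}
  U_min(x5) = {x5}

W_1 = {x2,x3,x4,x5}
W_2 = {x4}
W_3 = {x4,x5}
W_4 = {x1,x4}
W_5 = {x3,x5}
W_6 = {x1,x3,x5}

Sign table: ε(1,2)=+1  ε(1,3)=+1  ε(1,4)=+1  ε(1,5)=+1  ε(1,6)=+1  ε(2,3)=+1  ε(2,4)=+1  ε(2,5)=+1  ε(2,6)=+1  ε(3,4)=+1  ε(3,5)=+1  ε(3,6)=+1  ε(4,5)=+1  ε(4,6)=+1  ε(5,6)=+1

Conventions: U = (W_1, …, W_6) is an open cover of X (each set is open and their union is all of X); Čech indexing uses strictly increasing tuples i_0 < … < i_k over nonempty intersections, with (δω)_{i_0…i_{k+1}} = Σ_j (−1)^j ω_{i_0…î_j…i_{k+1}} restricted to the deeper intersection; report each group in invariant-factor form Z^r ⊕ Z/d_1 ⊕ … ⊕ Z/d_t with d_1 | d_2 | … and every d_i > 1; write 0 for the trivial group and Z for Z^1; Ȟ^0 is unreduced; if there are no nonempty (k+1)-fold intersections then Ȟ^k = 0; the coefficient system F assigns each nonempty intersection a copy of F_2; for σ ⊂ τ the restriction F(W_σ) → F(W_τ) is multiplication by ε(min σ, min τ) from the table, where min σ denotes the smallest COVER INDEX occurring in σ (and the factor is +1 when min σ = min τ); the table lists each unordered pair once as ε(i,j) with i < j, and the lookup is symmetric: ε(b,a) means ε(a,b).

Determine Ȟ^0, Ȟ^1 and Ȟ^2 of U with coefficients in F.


Ȟ^0 ≅ Z/2; Ȟ^1 ≅ Z/2; Ȟ^2 ≅ 0

cover nerve:
  W12={x4} W13={x4,x5} W14={x4} W15={x3,x5} W16={x3,x5} W23={x4} W24={x4} W34={x4} W35={x5} W36={x5} W46={x1} W56={x3,x5}
  W123={x4} W124={x4} W134={x4} W135={x5} W136={x5} W156={x3,x5} W234={x4} W356={x5}
  W1234={x4} W1356={x5}
C dims 6,12,8,2; δ0: rk_F2 5; δ1: rk_F2 6; δ2: rk_F2 2
Ȟ^0: (6−5)−0=1 ⇒ Z/2
Ȟ^1: (12−6)−5=1 ⇒ Z/2
Ȟ^2: (8−2)−6=0 ⇒ 0


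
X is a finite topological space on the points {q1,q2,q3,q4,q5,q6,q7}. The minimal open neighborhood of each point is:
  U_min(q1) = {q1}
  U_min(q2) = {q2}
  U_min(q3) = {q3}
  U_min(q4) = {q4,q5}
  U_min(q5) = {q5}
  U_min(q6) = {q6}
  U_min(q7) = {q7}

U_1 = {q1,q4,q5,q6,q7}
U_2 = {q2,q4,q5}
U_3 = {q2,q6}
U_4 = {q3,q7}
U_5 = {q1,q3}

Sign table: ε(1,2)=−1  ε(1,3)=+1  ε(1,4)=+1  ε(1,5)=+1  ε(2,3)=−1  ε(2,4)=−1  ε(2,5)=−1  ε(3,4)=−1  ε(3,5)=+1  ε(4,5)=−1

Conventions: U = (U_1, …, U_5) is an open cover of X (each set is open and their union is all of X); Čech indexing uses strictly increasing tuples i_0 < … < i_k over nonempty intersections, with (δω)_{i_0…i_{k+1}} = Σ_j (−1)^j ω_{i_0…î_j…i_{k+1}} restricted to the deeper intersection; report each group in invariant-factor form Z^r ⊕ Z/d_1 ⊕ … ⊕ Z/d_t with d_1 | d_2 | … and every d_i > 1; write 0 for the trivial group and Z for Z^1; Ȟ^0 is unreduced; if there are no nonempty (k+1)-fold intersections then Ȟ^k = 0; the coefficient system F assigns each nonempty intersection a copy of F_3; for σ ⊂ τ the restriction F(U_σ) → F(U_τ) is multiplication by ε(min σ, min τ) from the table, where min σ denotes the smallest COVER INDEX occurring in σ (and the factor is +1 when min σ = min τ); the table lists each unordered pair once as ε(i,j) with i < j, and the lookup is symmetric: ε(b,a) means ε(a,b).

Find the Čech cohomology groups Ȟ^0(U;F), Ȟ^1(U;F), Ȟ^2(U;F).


Ȟ^0(U;F) ≅ 0,  Ȟ^1(U;F) ≅ Z/3,  Ȟ^2(U;F) ≅ 0

cover nerve:
  U12={q4,q5} U13={q6} U14={q7} U15={q1} U23={q2} U45={q3}
C dims 5,6; δ0: rk_F3 5
Ȟ^0: (5−5)−0=0 ⇒ 0
Ȟ^1: (6−0)−5=1 ⇒ Z/3
Ȟ^2: (0−0)−0=0 ⇒ 0
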